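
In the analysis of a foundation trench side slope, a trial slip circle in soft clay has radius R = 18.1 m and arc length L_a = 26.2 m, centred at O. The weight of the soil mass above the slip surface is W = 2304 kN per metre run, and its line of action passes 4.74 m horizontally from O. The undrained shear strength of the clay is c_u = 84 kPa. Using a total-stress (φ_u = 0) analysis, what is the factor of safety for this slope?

Taking moments about the centre O, the resisting moment is provided by the undrained shear strength acting along the arc:
M_R = c_u·L_a·R = 84·26.20·18.1 = 39834.5 kN·m/m
M_D = W·d = 2304·4.74 = 10921.0 kN·m/m
FS = M_R / M_D = 39834.5 / 10921.0 = 3.648

FS = 3.65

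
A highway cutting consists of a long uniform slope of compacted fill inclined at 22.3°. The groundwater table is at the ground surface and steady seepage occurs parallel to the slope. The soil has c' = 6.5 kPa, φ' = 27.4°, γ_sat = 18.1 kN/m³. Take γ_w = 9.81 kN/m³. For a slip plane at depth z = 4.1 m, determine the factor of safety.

With seepage parallel to the slope and the water table at the surface, the effective normal stress on the slip plane uses the buoyant unit weight γ' = γ_sat − γ_w while the driving shear stress uses γ_sat:
FS = [c' + γ' z cos²β tanφ'] / [γ_sat z sinβ cosβ]
γ' = 18.1 − 9.81 = 8.29 kN/m³
Numerator = 6.5 + 8.29·4.1·cos²22.3°·tan27.4° = 6.5 + 8.29·4.1·0.8560·0.5184 = 21.581 kPa
Denominator = 18.1·4.1·sin22.3°·cos22.3° = 18.1·4.1·0.3795·0.9252 = 26.053 kPa
FS = 21.581 / 26.053 = 0.828

FS = 0.83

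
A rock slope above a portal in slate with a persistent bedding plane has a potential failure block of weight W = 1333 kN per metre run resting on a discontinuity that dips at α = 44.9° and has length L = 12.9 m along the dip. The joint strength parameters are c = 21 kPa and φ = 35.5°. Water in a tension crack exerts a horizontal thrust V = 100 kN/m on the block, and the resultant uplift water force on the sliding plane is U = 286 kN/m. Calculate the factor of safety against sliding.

Resolving the block weight along and normal to the plane and applying the Mohr–Coulomb strength on the joint:
N' = W cosα − U − V sinα = 1333·cos44.9° − 286 − 100·sin44.9° = 587.6 kN/m
Driving force T = W sinα + V cosα = 1333·sin44.9° + 100·cos44.9° = 1011.8 kN/m
Resisting force R = c·L + N'·tanφ = 21·12.9 + 587.6·tan35.5° = 270.9 + 419.2 = 690.1 kN/m
FS = R / T = 690.1 / 1011.8 = 0.682

FS = 0.68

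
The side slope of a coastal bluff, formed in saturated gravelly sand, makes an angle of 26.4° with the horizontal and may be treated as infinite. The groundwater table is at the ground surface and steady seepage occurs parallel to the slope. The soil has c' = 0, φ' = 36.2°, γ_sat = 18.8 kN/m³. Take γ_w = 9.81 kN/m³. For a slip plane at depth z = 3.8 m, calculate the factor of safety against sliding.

With seepage parallel to the slope and the water table at the surface, the effective normal stress on the slip plane uses the buoyant unit weight γ' = γ_sat − γ_w while the driving shear stress uses γ_sat:
FS = [c' + γ' z cos²β tanφ'] / [γ_sat z sinβ cosβ]
(For c' = 0 this reduces to FS = (γ'/γ_sat)·tanφ'/tanβ.)
γ' = 18.8 − 9.81 = 8.99 kN/m³
Numerator = 0.0 + 8.99·3.8·cos²26.4°·tan36.2° = 0.0 + 8.99·3.8·0.8023·0.7319 = 20.060 kPa
Denominator = 18.8·3.8·sin26.4°·cos26.4° = 18.8·3.8·0.4446·0.8957 = 28.452 kPa
FS = 20.060 / 28.452 = 0.705

FS = 0.71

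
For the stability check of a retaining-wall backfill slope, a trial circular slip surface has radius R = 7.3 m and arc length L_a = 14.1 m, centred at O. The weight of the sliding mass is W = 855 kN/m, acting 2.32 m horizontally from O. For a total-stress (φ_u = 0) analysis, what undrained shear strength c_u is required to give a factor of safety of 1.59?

c_u = 30.6 kPa

FS = c_u·L_a·R / (W·d), so c_u = FS·W·d / (L_a·R).
c_u = 1.59·855·2.32 / (14.10·7.3) = 3153.9 / 102.93 = 30.64 kPa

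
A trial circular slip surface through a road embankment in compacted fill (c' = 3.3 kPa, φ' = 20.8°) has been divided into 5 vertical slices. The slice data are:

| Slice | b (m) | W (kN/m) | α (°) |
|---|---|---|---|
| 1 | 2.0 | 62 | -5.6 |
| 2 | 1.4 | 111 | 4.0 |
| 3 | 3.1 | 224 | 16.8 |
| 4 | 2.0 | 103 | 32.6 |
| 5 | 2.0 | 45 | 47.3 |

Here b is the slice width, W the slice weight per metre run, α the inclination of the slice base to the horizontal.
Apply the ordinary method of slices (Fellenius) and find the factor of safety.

FS = 1.49

Ordinary method of slices: FS = Σ[c'·Δl_i + (W_i cosα_i)·tanφ'] / Σ W_i sinα_i, with Δl_i = b_i / cosα_i.
Slice 1: Δl = 2.0/cos(-5.6°) = 2.010 m; N'_1 = 62·cos(-5.6°) = 61.7; c'Δl = 6.63; W sinα = -6.1
Slice 2: Δl = 1.4/cos4.0° = 1.403 m; N'_2 = 111·cos4.0° = 110.7; c'Δl = 4.63; W sinα = 7.7
Slice 3: Δl = 3.1/cos16.8° = 3.238 m; N'_3 = 224·cos16.8° = 214.4; c'Δl = 10.69; W sinα = 64.7
Slice 4: Δl = 2.0/cos32.6° = 2.374 m; N'_4 = 103·cos32.6° = 86.8; c'Δl = 7.83; W sinα = 55.5
Slice 5: Δl = 2.0/cos47.3° = 2.949 m; N'_5 = 45·cos47.3° = 30.5; c'Δl = 9.73; W sinα = 33.1
Σc'Δl = 39.5 kN/m; ΣN' = 504.2 kN/m; ΣW sinα = 155.0 kN/m
Resisting = 39.5 + 504.2·tan20.8° = 39.5 + 191.5 = 231.0 kN/m
FS = 231.0 / 155.0 = 1.491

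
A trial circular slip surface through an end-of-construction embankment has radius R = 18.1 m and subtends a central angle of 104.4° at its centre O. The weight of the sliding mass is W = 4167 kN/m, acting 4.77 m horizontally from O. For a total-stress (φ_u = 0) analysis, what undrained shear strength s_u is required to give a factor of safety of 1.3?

s_u = 43.3 kPa

FS = s_u·L_a·R / (W·d), so s_u = FS·W·d / (L_a·R).
Arc length L_a = R·θ = 18.1·(104.4°·π/180) = 18.1·1.8221 = 32.98 m
s_u = 1.3·4167·4.77 / (32.98·18.1) = 25839.6 / 596.95 = 43.29 kPa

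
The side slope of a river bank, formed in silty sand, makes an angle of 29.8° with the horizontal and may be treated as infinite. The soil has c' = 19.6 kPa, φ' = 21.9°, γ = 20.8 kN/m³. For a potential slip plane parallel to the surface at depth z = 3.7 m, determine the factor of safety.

FS = 1.29

For an infinite slope with a slip plane parallel to the surface (no pore pressure): FS = [c' + γz cos²β tanφ'] / [γz sinβ cosβ].
γz = 20.8·3.7 = 76.96 kN/m²
Numerator = 19.6 + 76.96·cos²29.8°·tan21.9° = 19.6 + 76.96·0.7530·0.4020 = 42.897 kPa
Denominator = 76.96·sin29.8°·cos29.8° = 76.96·0.4970·0.8678 = 33.190 kPa
FS = 42.897 / 33.190 = 1.292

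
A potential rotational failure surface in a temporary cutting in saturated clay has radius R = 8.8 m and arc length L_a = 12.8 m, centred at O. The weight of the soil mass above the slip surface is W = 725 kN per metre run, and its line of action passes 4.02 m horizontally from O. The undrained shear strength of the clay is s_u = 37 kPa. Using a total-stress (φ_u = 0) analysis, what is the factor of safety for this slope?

FS = 1.43

Taking moments about the centre O, the resisting moment is provided by the undrained shear strength acting along the arc:
M_R = s_u·L_a·R = 37·12.80·8.8 = 4167.7 kN·m/m
M_D = W·d = 725·4.02 = 2914.5 kN·m/m
FS = M_R / M_D = 4167.7 / 2914.5 = 1.430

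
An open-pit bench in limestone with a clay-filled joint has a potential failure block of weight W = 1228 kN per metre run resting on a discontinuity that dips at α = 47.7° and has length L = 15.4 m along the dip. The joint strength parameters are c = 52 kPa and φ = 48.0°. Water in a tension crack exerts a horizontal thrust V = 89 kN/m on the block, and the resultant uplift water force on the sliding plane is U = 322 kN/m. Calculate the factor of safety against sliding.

FS = 1.33

Resolving the block weight along and normal to the plane and applying the Mohr–Coulomb strength on the joint:
N' = W cosα − U − V sinα = 1228·cos47.7° − 322 − 89·sin47.7° = 438.6 kN/m
Driving force T = W sinα + V cosα = 1228·sin47.7° + 89·cos47.7° = 968.2 kN/m
Resisting force R = c·L + N'·tanφ = 52·15.4 + 438.6·tan48.0° = 800.8 + 487.2 = 1288.0 kN/m
FS = R / T = 1288.0 / 968.2 = 1.330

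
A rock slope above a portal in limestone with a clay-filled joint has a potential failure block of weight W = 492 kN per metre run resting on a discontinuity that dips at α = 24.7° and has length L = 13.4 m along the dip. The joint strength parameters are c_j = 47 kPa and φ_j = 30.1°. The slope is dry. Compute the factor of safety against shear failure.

FS = 4.32

Resolving the block weight along and normal to the plane and applying the Mohr–Coulomb strength on the joint:
N' = W cosα = 492·cos24.7° = 447.0 kN/m
Driving force T = W sinα = 492·sin24.7° = 205.6 kN/m
Resisting force R = c_j·L + N'·tanφ_j = 47·13.4 + 447.0·tan30.1° = 629.8 + 259.1 = 888.9 kN/m
FS = R / T = 888.9 / 205.6 = 4.324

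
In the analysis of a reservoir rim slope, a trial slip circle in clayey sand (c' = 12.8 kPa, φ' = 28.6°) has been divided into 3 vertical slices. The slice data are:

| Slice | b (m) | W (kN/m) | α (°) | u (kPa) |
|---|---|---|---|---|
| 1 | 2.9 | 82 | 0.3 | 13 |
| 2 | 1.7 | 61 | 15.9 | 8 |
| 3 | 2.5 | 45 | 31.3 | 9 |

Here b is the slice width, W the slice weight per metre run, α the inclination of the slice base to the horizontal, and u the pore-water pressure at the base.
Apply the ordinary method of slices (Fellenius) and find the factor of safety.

Ordinary method of slices: FS = Σ[c'·Δl_i + (W_i cosα_i − u_i·Δl_i)·tanφ'] / Σ W_i sinα_i, with Δl_i = b_i / cosα_i.
Slice 1: Δl = 2.9/cos0.3° = 2.900 m; N'_1 = 82·cos0.3° − 13·2.900 = 44.3; c'Δl = 37.12; W sinα = 0.4
Slice 2: Δl = 1.7/cos15.9° = 1.768 m; N'_2 = 61·cos15.9° − 8·1.768 = 44.5; c'Δl = 22.63; W sinα = 16.7
Slice 3: Δl = 2.5/cos31.3° = 2.926 m; N'_3 = 45·cos31.3° − 9·2.926 = 12.1; c'Δl = 37.45; W sinα = 23.4
Σc'Δl = 97.2 kN/m; ΣN' = 100.9 kN/m; ΣW sinα = 40.5 kN/m
Resisting = 97.2 + 100.9·tan28.6° = 97.2 + 55.0 = 152.2 kN/m
FS = 152.2 / 40.5 = 3.757

FS = 3.76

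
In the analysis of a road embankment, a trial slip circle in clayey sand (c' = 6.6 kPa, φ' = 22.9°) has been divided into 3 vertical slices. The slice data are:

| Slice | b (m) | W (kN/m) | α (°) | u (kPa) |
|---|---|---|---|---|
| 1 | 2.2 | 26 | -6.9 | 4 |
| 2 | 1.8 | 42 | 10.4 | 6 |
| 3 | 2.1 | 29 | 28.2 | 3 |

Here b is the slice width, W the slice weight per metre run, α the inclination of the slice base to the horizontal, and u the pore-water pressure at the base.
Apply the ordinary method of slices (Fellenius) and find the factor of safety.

FS = 3.86

Ordinary method of slices: FS = Σ[c'·Δl_i + (W_i cosα_i − u_i·Δl_i)·tanφ'] / Σ W_i sinα_i, with Δl_i = b_i / cosα_i.
Slice 1: Δl = 2.2/cos(-6.9°) = 2.216 m; N'_1 = 26·cos(-6.9°) − 4·2.216 = 16.9; c'Δl = 14.63; W sinα = -3.1
Slice 2: Δl = 1.8/cos10.4° = 1.830 m; N'_2 = 42·cos10.4° − 6·1.830 = 30.3; c'Δl = 12.08; W sinα = 7.6
Slice 3: Δl = 2.1/cos28.2° = 2.383 m; N'_3 = 29·cos28.2° − 3·2.383 = 18.4; c'Δl = 15.73; W sinα = 13.7
Σc'Δl = 42.4 kN/m; ΣN' = 65.7 kN/m; ΣW sinα = 18.2 kN/m
Resisting = 42.4 + 65.7·tan22.9° = 42.4 + 27.7 = 70.2 kN/m
FS = 70.2 / 18.2 = 3.864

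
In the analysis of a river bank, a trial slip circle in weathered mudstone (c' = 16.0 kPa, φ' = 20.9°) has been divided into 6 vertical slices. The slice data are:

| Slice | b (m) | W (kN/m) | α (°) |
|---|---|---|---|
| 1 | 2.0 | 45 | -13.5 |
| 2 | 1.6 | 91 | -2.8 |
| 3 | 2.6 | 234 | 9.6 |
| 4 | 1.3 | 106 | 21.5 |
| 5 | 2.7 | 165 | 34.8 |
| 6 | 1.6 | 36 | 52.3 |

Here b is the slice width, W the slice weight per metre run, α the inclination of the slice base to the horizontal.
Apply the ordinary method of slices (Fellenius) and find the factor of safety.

Ordinary method of slices: FS = Σ[c'·Δl_i + (W_i cosα_i)·tanφ'] / Σ W_i sinα_i, with Δl_i = b_i / cosα_i.
Slice 1: Δl = 2.0/cos(-13.5°) = 2.057 m; N'_1 = 45·cos(-13.5°) = 43.8; c'Δl = 32.91; W sinα = -10.5
Slice 2: Δl = 1.6/cos(-2.8°) = 1.602 m; N'_2 = 91·cos(-2.8°) = 90.9; c'Δl = 25.63; W sinα = -4.4
Slice 3: Δl = 2.6/cos9.6° = 2.637 m; N'_3 = 234·cos9.6° = 230.7; c'Δl = 42.19; W sinα = 39.0
Slice 4: Δl = 1.3/cos21.5° = 1.397 m; N'_4 = 106·cos21.5° = 98.6; c'Δl = 22.36; W sinα = 38.8
Slice 5: Δl = 2.7/cos34.8° = 3.288 m; N'_5 = 165·cos34.8° = 135.5; c'Δl = 52.61; W sinα = 94.2
Slice 6: Δl = 1.6/cos52.3° = 2.616 m; N'_6 = 36·cos52.3° = 22.0; c'Δl = 41.86; W sinα = 28.5
Σc'Δl = 217.6 kN/m; ΣN' = 621.5 kN/m; ΣW sinα = 185.6 kN/m
Resisting = 217.6 + 621.5·tan20.9° = 217.6 + 237.3 = 454.9 kN/m
FS = 454.9 / 185.6 = 2.451

FS = 2.45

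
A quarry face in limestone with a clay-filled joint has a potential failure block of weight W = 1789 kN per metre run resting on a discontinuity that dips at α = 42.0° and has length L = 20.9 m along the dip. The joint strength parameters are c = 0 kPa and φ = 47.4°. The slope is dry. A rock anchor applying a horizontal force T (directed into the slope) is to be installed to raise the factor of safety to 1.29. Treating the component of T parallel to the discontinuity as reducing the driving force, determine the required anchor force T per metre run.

Resolving forces along and normal to the sliding plane, with the horizontal anchor force T adding T·sinα to the effective normal force and T·cosα acting up the plane against the driving force:
FS = [cL + (W cosα + T sinα) tanφ] / [W sinα − T cosα]
Without the anchor: N' = 1329.5 kN/m, driving T_d = 1197.1 kN/m, resisting R = 0·20.9 + 1329.5·tan47.4° = 1445.8 kN/m, FS = 1.21.
Setting FS = 1.29 and solving for T:
1.29·(1197.1 − T cos42.0°) = 1445.8 + T sin42.0°·tan47.4°
T·(sin42.0°·tan47.4° + 1.29·cos42.0°) = 1.29·1197.1 − 1445.8
T·(0.6691·1.0875 + 1.29·0.7431) = 1544.2 − 1445.8 = 98.4
T·1.6863 = 98.4
T = 58.4 kN/m

T = 58 kN/m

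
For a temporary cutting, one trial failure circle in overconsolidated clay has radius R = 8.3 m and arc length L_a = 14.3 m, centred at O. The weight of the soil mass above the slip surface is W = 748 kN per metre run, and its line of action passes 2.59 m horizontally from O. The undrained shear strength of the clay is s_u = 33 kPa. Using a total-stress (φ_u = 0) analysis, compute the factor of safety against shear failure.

FS = 2.02

Taking moments about the centre O, the resisting moment is provided by the undrained shear strength acting along the arc:
M_R = s_u·L_a·R = 33·14.30·8.3 = 3916.8 kN·m/m
M_D = W·d = 748·2.59 = 1937.3 kN·m/m
FS = M_R / M_D = 3916.8 / 1937.3 = 2.022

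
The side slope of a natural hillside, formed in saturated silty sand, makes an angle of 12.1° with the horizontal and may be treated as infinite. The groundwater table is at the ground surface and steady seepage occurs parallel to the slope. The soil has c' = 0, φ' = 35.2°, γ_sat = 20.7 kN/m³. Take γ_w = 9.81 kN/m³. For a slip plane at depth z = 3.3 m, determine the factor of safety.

FS = 1.73

With seepage parallel to the slope and the water table at the surface, the effective normal stress on the slip plane uses the buoyant unit weight γ' = γ_sat − γ_w while the driving shear stress uses γ_sat:
FS = [c' + γ' z cos²β tanφ'] / [γ_sat z sinβ cosβ]
(For c' = 0 this reduces to FS = (γ'/γ_sat)·tanφ'/tanβ.)
γ' = 20.7 − 9.81 = 10.89 kN/m³
Numerator = 0.0 + 10.89·3.3·cos²12.1°·tan35.2° = 0.0 + 10.89·3.3·0.9561·0.7054 = 24.237 kPa
Denominator = 20.7·3.3·sin12.1°·cos12.1° = 20.7·3.3·0.2096·0.9778 = 14.001 kPa
FS = 24.237 / 14.001 = 1.731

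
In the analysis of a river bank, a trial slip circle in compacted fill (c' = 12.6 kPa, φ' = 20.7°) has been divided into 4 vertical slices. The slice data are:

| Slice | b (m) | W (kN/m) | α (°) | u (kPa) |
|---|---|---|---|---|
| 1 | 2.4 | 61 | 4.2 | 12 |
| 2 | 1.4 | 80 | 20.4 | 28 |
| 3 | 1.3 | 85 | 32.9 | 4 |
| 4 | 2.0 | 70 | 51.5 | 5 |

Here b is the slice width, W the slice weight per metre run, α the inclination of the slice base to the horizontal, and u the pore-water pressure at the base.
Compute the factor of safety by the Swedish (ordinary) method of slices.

FS = 1.27

Ordinary method of slices: FS = Σ[c'·Δl_i + (W_i cosα_i − u_i·Δl_i)·tanφ'] / Σ W_i sinα_i, with Δl_i = b_i / cosα_i.
Slice 1: Δl = 2.4/cos4.2° = 2.406 m; N'_1 = 61·cos4.2° − 12·2.406 = 32.0; c'Δl = 30.32; W sinα = 4.5
Slice 2: Δl = 1.4/cos20.4° = 1.494 m; N'_2 = 80·cos20.4° − 28·1.494 = 33.2; c'Δl = 18.82; W sinα = 27.9
Slice 3: Δl = 1.3/cos32.9° = 1.548 m; N'_3 = 85·cos32.9° − 4·1.548 = 65.2; c'Δl = 19.51; W sinα = 46.2
Slice 4: Δl = 2.0/cos51.5° = 3.213 m; N'_4 = 70·cos51.5° − 5·3.213 = 27.5; c'Δl = 40.48; W sinα = 54.8
Σc'Δl = 109.1 kN/m; ΣN' = 157.8 kN/m; ΣW sinα = 133.3 kN/m
Resisting = 109.1 + 157.8·tan20.7° = 109.1 + 59.6 = 168.8 kN/m
FS = 168.8 / 133.3 = 1.266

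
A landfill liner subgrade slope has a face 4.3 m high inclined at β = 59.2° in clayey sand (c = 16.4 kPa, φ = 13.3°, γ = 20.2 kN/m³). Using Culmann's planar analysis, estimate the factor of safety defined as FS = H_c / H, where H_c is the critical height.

H_c = (4c/γ) · sinβ cosφ / [1 − cos(β − φ)]
    = (4·16.4/20.2) · sin59.2°·cos13.3° / [1 − cos45.9°]
    = 3.248 · 0.8359 / 0.3041 = 8.93 m
FS = H_c / H = 8.93 / 4.3 = 2.076

FS = 2.08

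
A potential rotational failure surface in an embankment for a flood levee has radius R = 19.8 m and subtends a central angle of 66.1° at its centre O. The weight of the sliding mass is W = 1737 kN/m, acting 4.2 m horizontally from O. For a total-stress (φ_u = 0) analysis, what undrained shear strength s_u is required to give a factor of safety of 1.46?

s_u = 23.6 kPa

FS = s_u·L_a·R / (W·d), so s_u = FS·W·d / (L_a·R).
Arc length L_a = R·θ = 19.8·(66.1°·π/180) = 19.8·1.1537 = 22.84 m
s_u = 1.46·1737·4.2 / (22.84·19.8) = 10651.3 / 452.28 = 23.55 kPa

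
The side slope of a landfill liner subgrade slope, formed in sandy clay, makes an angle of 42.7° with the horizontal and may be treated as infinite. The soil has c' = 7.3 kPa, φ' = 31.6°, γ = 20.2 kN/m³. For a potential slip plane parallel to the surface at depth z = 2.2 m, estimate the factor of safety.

FS = 1.00

For an infinite slope with a slip plane parallel to the surface (no pore pressure): FS = [c' + γz cos²β tanφ'] / [γz sinβ cosβ].
γz = 20.2·2.2 = 44.44 kN/m²
Numerator = 7.3 + 44.44·cos²42.7°·tan31.6° = 7.3 + 44.44·0.5401·0.6152 = 22.066 kPa
Denominator = 44.44·sin42.7°·cos42.7° = 44.44·0.6782·0.7349 = 22.148 kPa
FS = 22.066 / 22.148 = 0.996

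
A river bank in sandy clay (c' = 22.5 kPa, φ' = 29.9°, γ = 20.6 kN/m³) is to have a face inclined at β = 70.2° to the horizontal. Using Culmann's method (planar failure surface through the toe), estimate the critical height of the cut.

Culmann's analysis gives the critical failure plane at α_cr = (β + φ')/2 = (70.2 + 29.9)/2 = 50.0°, and the critical height
H_c = (4c'/γ) · sinβ cosφ' / [1 − cos(β − φ')]
    = (4·22.5/20.6) · sin70.2°·cos29.9° / [1 − cos(40.3°)]
    = 4.369 · 0.9409·0.8669 / [1 − 0.7627]
    = 4.369 · 0.8156 / 0.2373
    = 15.01 m

H_c = 15.01 m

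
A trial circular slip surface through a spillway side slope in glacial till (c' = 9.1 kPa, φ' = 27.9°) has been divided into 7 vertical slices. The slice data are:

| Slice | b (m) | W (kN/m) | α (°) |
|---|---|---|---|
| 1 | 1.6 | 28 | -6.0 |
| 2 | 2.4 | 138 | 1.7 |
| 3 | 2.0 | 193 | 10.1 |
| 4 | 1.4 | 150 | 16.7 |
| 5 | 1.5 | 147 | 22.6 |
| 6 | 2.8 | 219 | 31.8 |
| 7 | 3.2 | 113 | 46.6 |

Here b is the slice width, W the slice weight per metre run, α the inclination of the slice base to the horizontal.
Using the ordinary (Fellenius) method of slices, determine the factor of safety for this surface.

FS = 1.90

Ordinary method of slices: FS = Σ[c'·Δl_i + (W_i cosα_i)·tanφ'] / Σ W_i sinα_i, with Δl_i = b_i / cosα_i.
Slice 1: Δl = 1.6/cos(-6.0°) = 1.609 m; N'_1 = 28·cos(-6.0°) = 27.8; c'Δl = 14.64; W sinα = -2.9
Slice 2: Δl = 2.4/cos1.7° = 2.401 m; N'_2 = 138·cos1.7° = 137.9; c'Δl = 21.85; W sinα = 4.1
Slice 3: Δl = 2.0/cos10.1° = 2.031 m; N'_3 = 193·cos10.1° = 190.0; c'Δl = 18.49; W sinα = 33.8
Slice 4: Δl = 1.4/cos16.7° = 1.462 m; N'_4 = 150·cos16.7° = 143.7; c'Δl = 13.30; W sinα = 43.1
Slice 5: Δl = 1.5/cos22.6° = 1.625 m; N'_5 = 147·cos22.6° = 135.7; c'Δl = 14.79; W sinα = 56.5
Slice 6: Δl = 2.8/cos31.8° = 3.295 m; N'_6 = 219·cos31.8° = 186.1; c'Δl = 29.98; W sinα = 115.4
Slice 7: Δl = 3.2/cos46.6° = 4.657 m; N'_7 = 113·cos46.6° = 77.6; c'Δl = 42.38; W sinα = 82.1
Σc'Δl = 155.4 kN/m; ΣN' = 898.9 kN/m; ΣW sinα = 332.1 kN/m
Resisting = 155.4 + 898.9·tan27.9° = 155.4 + 476.0 = 631.4 kN/m
FS = 631.4 / 332.1 = 1.901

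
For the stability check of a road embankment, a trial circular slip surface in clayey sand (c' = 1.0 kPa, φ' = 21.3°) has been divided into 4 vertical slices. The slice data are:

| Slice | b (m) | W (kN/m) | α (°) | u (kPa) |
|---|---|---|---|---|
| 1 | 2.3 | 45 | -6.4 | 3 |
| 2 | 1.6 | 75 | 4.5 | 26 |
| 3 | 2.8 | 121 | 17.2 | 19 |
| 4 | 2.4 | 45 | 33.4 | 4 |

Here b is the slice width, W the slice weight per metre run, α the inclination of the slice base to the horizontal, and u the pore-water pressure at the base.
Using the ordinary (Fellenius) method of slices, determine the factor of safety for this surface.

FS = 1.15

Ordinary method of slices: FS = Σ[c'·Δl_i + (W_i cosα_i − u_i·Δl_i)·tanφ'] / Σ W_i sinα_i, with Δl_i = b_i / cosα_i.
Slice 1: Δl = 2.3/cos(-6.4°) = 2.314 m; N'_1 = 45·cos(-6.4°) − 3·2.314 = 37.8; c'Δl = 2.31; W sinα = -5.0
Slice 2: Δl = 1.6/cos4.5° = 1.605 m; N'_2 = 75·cos4.5° − 26·1.605 = 33.0; c'Δl = 1.60; W sinα = 5.9
Slice 3: Δl = 2.8/cos17.2° = 2.931 m; N'_3 = 121·cos17.2° − 19·2.931 = 59.9; c'Δl = 2.93; W sinα = 35.8
Slice 4: Δl = 2.4/cos33.4° = 2.875 m; N'_4 = 45·cos33.4° − 4·2.875 = 26.1; c'Δl = 2.87; W sinα = 24.8
Σc'Δl = 9.7 kN/m; ΣN' = 156.8 kN/m; ΣW sinα = 61.4 kN/m
Resisting = 9.7 + 156.8·tan21.3° = 9.7 + 61.1 = 70.9 kN/m
FS = 70.9 / 61.4 = 1.154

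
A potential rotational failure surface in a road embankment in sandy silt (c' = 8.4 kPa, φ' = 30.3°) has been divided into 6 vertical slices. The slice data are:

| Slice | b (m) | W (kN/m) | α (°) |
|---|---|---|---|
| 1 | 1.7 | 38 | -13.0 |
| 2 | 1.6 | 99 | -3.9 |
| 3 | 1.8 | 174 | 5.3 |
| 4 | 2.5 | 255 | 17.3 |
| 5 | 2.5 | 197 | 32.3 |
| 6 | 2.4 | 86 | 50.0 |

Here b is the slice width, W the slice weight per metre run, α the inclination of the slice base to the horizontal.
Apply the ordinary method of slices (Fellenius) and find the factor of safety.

Ordinary method of slices: FS = Σ[c'·Δl_i + (W_i cosα_i)·tanφ'] / Σ W_i sinα_i, with Δl_i = b_i / cosα_i.
Slice 1: Δl = 1.7/cos(-13.0°) = 1.745 m; N'_1 = 38·cos(-13.0°) = 37.0; c'Δl = 14.66; W sinα = -8.5
Slice 2: Δl = 1.6/cos(-3.9°) = 1.604 m; N'_2 = 99·cos(-3.9°) = 98.8; c'Δl = 13.47; W sinα = -6.7
Slice 3: Δl = 1.8/cos5.3° = 1.808 m; N'_3 = 174·cos5.3° = 173.3; c'Δl = 15.18; W sinα = 16.1
Slice 4: Δl = 2.5/cos17.3° = 2.618 m; N'_4 = 255·cos17.3° = 243.5; c'Δl = 22.00; W sinα = 75.8
Slice 5: Δl = 2.5/cos32.3° = 2.958 m; N'_5 = 197·cos32.3° = 166.5; c'Δl = 24.84; W sinα = 105.3
Slice 6: Δl = 2.4/cos50.0° = 3.734 m; N'_6 = 86·cos50.0° = 55.3; c'Δl = 31.36; W sinα = 65.9
Σc'Δl = 121.5 kN/m; ΣN' = 774.3 kN/m; ΣW sinα = 247.8 kN/m
Resisting = 121.5 + 774.3·tan30.3° = 121.5 + 452.5 = 574.0 kN/m
FS = 574.0 / 247.8 = 2.317

FS = 2.32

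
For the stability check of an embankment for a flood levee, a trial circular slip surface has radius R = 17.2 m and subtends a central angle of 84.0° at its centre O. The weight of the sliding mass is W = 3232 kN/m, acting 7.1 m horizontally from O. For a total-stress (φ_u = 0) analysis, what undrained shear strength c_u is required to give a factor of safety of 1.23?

c_u = 65.1 kPa

FS = c_u·L_a·R / (W·d), so c_u = FS·W·d / (L_a·R).
Arc length L_a = R·θ = 17.2·(84.0°·π/180) = 17.2·1.4661 = 25.22 m
c_u = 1.23·3232·7.1 / (25.22·17.2) = 28225.1 / 433.72 = 65.08 kPa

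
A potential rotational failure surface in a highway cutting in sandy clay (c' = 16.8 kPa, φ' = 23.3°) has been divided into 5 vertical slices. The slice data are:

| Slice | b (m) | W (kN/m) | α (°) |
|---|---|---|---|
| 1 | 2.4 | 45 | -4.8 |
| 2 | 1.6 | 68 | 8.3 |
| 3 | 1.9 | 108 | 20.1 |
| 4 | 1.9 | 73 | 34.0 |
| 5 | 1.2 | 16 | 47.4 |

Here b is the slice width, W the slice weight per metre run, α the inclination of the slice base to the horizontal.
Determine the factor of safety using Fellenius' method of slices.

Ordinary method of slices: FS = Σ[c'·Δl_i + (W_i cosα_i)·tanφ'] / Σ W_i sinα_i, with Δl_i = b_i / cosα_i.
Slice 1: Δl = 2.4/cos(-4.8°) = 2.408 m; N'_1 = 45·cos(-4.8°) = 44.8; c'Δl = 40.46; W sinα = -3.8
Slice 2: Δl = 1.6/cos8.3° = 1.617 m; N'_2 = 68·cos8.3° = 67.3; c'Δl = 27.16; W sinα = 9.8
Slice 3: Δl = 1.9/cos20.1° = 2.023 m; N'_3 = 108·cos20.1° = 101.4; c'Δl = 33.99; W sinα = 37.1
Slice 4: Δl = 1.9/cos34.0° = 2.292 m; N'_4 = 73·cos34.0° = 60.5; c'Δl = 38.50; W sinα = 40.8
Slice 5: Δl = 1.2/cos47.4° = 1.773 m; N'_5 = 16·cos47.4° = 10.8; c'Δl = 29.78; W sinα = 11.8
Σc'Δl = 169.9 kN/m; ΣN' = 284.9 kN/m; ΣW sinα = 95.8 kN/m
Resisting = 169.9 + 284.9·tan23.3° = 169.9 + 122.7 = 292.6 kN/m
FS = 292.6 / 95.8 = 3.055

FS = 3.06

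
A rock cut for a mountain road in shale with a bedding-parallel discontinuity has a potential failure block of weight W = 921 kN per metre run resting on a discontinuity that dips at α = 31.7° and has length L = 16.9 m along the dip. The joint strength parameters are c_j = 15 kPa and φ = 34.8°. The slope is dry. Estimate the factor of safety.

FS = 1.65

Resolving the block weight along and normal to the plane and applying the Mohr–Coulomb strength on the joint:
N' = W cosα = 921·cos31.7° = 783.6 kN/m
Driving force T = W sinα = 921·sin31.7° = 484.0 kN/m
Resisting force R = c_j·L + N'·tanφ = 15·16.9 + 783.6·tan34.8° = 253.5 + 544.6 = 798.1 kN/m
FS = R / T = 798.1 / 484.0 = 1.649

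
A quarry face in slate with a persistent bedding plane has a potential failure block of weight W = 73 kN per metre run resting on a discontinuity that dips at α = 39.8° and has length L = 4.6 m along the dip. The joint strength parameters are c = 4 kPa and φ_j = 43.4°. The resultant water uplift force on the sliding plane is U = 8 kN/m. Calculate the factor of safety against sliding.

Resolving the block weight along and normal to the plane and applying the Mohr–Coulomb strength on the joint:
N' = W cosα − U = 73·cos39.8° − 8 = 48.1 kN/m
Driving force T = W sinα = 73·sin39.8° = 46.7 kN/m
Resisting force R = c·L + N'·tanφ_j = 4·4.6 + 48.1·tan43.4° = 18.4 + 45.5 = 63.9 kN/m
FS = R / T = 63.9 / 46.7 = 1.367

FS = 1.37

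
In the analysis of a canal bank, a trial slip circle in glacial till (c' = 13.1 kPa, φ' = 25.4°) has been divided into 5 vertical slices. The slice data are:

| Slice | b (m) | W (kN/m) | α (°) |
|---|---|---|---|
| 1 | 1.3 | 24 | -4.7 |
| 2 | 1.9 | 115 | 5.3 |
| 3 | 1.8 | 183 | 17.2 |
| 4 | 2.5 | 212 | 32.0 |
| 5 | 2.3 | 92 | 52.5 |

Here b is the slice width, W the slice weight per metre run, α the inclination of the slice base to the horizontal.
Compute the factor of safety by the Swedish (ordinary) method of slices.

Ordinary method of slices: FS = Σ[c'·Δl_i + (W_i cosα_i)·tanφ'] / Σ W_i sinα_i, with Δl_i = b_i / cosα_i.
Slice 1: Δl = 1.3/cos(-4.7°) = 1.304 m; N'_1 = 24·cos(-4.7°) = 23.9; c'Δl = 17.09; W sinα = -2.0
Slice 2: Δl = 1.9/cos5.3° = 1.908 m; N'_2 = 115·cos5.3° = 114.5; c'Δl = 25.00; W sinα = 10.6
Slice 3: Δl = 1.8/cos17.2° = 1.884 m; N'_3 = 183·cos17.2° = 174.8; c'Δl = 24.68; W sinα = 54.1
Slice 4: Δl = 2.5/cos32.0° = 2.948 m; N'_4 = 212·cos32.0° = 179.8; c'Δl = 38.62; W sinα = 112.3
Slice 5: Δl = 2.3/cos52.5° = 3.778 m; N'_5 = 92·cos52.5° = 56.0; c'Δl = 49.49; W sinα = 73.0
Σc'Δl = 154.9 kN/m; ΣN' = 549.0 kN/m; ΣW sinα = 248.1 kN/m
Resisting = 154.9 + 549.0·tan25.4° = 154.9 + 260.7 = 415.6 kN/m
FS = 415.6 / 248.1 = 1.675

FS = 1.68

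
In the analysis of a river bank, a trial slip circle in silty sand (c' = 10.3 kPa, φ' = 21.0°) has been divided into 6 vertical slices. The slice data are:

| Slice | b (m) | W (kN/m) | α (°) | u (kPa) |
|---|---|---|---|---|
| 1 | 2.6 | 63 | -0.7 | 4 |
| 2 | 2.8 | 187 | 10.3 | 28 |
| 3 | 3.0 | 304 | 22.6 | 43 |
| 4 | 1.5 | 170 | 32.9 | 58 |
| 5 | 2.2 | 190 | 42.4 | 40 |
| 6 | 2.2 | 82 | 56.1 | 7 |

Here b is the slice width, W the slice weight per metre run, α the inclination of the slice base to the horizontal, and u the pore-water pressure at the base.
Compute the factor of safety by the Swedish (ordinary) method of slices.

FS = 0.74

Ordinary method of slices: FS = Σ[c'·Δl_i + (W_i cosα_i − u_i·Δl_i)·tanφ'] / Σ W_i sinα_i, with Δl_i = b_i / cosα_i.
Slice 1: Δl = 2.6/cos(-0.7°) = 2.600 m; N'_1 = 63·cos(-0.7°) − 4·2.600 = 52.6; c'Δl = 26.78; W sinα = -0.8
Slice 2: Δl = 2.8/cos10.3° = 2.846 m; N'_2 = 187·cos10.3° − 28·2.846 = 104.3; c'Δl = 29.31; W sinα = 33.4
Slice 3: Δl = 3.0/cos22.6° = 3.250 m; N'_3 = 304·cos22.6° − 43·3.250 = 140.9; c'Δl = 33.47; W sinα = 116.8
Slice 4: Δl = 1.5/cos32.9° = 1.787 m; N'_4 = 170·cos32.9° − 58·1.787 = 39.1; c'Δl = 18.40; W sinα = 92.3
Slice 5: Δl = 2.2/cos42.4° = 2.979 m; N'_5 = 190·cos42.4° − 40·2.979 = 21.1; c'Δl = 30.69; W sinα = 128.1
Slice 6: Δl = 2.2/cos56.1° = 3.944 m; N'_6 = 82·cos56.1° − 7·3.944 = 18.1; c'Δl = 40.63; W sinα = 68.1
Σc'Δl = 179.3 kN/m; ΣN' = 376.2 kN/m; ΣW sinα = 438.0 kN/m
Resisting = 179.3 + 376.2·tan21.0° = 179.3 + 144.4 = 323.7 kN/m
FS = 323.7 / 438.0 = 0.739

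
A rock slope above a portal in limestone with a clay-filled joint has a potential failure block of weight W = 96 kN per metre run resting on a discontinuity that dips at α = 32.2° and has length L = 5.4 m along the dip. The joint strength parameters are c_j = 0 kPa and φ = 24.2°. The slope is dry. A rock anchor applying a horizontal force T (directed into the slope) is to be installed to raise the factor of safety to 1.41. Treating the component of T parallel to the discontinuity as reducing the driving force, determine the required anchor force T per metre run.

T = 25 kN/m

Resolving forces along and normal to the sliding plane, with the horizontal anchor force T adding T·sinα to the effective normal force and T·cosα acting up the plane against the driving force:
FS = [c_jL + (W cosα + T sinα) tanφ] / [W sinα − T cosα]
Without the anchor: N' = 81.2 kN/m, driving T_d = 51.2 kN/m, resisting R = 0·5.4 + 81.2·tan24.2° = 36.5 kN/m, FS = 0.71.
Setting FS = 1.41 and solving for T:
1.41·(51.2 − T cos32.2°) = 36.5 + T sin32.2°·tan24.2°
T·(sin32.2°·tan24.2° + 1.41·cos32.2°) = 1.41·51.2 − 36.5
T·(0.5329·0.4494 + 1.41·0.8462) = 72.1 − 36.5 = 35.6
T·1.4326 = 35.6
T = 24.9 kN/m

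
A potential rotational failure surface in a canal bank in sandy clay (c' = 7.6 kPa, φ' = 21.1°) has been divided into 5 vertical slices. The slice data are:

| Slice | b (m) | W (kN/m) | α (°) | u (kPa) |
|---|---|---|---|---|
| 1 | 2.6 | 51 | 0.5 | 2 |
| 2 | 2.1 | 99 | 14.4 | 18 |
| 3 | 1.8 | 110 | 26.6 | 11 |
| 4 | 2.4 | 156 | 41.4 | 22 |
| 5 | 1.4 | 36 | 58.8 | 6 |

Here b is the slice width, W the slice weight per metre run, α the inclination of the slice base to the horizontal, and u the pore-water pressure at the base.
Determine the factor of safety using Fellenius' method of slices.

FS = 0.89

Ordinary method of slices: FS = Σ[c'·Δl_i + (W_i cosα_i − u_i·Δl_i)·tanφ'] / Σ W_i sinα_i, with Δl_i = b_i / cosα_i.
Slice 1: Δl = 2.6/cos0.5° = 2.600 m; N'_1 = 51·cos0.5° − 2·2.600 = 45.8; c'Δl = 19.76; W sinα = 0.4
Slice 2: Δl = 2.1/cos14.4° = 2.168 m; N'_2 = 99·cos14.4° − 18·2.168 = 56.9; c'Δl = 16.48; W sinα = 24.6
Slice 3: Δl = 1.8/cos26.6° = 2.013 m; N'_3 = 110·cos26.6° − 11·2.013 = 76.2; c'Δl = 15.30; W sinα = 49.3
Slice 4: Δl = 2.4/cos41.4° = 3.200 m; N'_4 = 156·cos41.4° − 22·3.200 = 46.6; c'Δl = 24.32; W sinα = 103.2
Slice 5: Δl = 1.4/cos58.8° = 2.703 m; N'_5 = 36·cos58.8° − 6·2.703 = 2.4; c'Δl = 20.54; W sinα = 30.8
Σc'Δl = 96.4 kN/m; ΣN' = 227.9 kN/m; ΣW sinα = 208.3 kN/m
Resisting = 96.4 + 227.9·tan21.1° = 96.4 + 88.0 = 184.3 kN/m
FS = 184.3 / 208.3 = 0.885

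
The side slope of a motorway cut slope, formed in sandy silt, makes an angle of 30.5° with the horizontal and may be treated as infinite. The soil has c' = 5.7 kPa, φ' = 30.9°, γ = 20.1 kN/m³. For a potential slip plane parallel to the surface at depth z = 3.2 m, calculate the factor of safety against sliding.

For an infinite slope with a slip plane parallel to the surface (no pore pressure): FS = [c' + γz cos²β tanφ'] / [γz sinβ cosβ].
γz = 20.1·3.2 = 64.32 kN/m²
Numerator = 5.7 + 64.32·cos²30.5°·tan30.9° = 5.7 + 64.32·0.7424·0.5985 = 34.279 kPa
Denominator = 64.32·sin30.5°·cos30.5° = 64.32·0.5075·0.8616 = 28.128 kPa
FS = 34.279 / 28.128 = 1.219

FS = 1.22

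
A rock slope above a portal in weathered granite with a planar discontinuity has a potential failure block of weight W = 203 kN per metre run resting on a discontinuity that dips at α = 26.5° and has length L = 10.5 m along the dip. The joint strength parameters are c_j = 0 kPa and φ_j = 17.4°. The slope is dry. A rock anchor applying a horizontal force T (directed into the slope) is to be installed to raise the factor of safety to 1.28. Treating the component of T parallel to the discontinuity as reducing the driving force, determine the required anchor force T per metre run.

T = 46 kN/m

Resolving forces along and normal to the sliding plane, with the horizontal anchor force T adding T·sinα to the effective normal force and T·cosα acting up the plane against the driving force:
FS = [c_jL + (W cosα + T sinα) tanφ_j] / [W sinα − T cosα]
Without the anchor: N' = 181.7 kN/m, driving T_d = 90.6 kN/m, resisting R = 0·10.5 + 181.7·tan17.4° = 56.9 kN/m, FS = 0.63.
Setting FS = 1.28 and solving for T:
1.28·(90.6 − T cos26.5°) = 56.9 + T sin26.5°·tan17.4°
T·(sin26.5°·tan17.4° + 1.28·cos26.5°) = 1.28·90.6 − 56.9
T·(0.4462·0.3134 + 1.28·0.8949) = 115.9 − 56.9 = 59.0
T·1.2853 = 59.0
T = 45.9 kN/m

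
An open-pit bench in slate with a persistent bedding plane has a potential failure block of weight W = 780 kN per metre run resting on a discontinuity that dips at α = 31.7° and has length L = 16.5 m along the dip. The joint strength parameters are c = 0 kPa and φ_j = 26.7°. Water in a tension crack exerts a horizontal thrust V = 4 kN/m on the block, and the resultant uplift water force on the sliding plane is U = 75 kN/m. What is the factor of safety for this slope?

Resolving the block weight along and normal to the plane and applying the Mohr–Coulomb strength on the joint:
N' = W cosα − U − V sinα = 780·cos31.7° − 75 − 4·sin31.7° = 586.5 kN/m
Driving force T = W sinα + V cosα = 780·sin31.7° + 4·cos31.7° = 413.3 kN/m
Resisting force R = c·L + N'·tanφ_j = 0·16.5 + 586.5·tan26.7° = 0.0 + 295.0 = 295.0 kN/m
FS = R / T = 295.0 / 413.3 = 0.714

FS = 0.71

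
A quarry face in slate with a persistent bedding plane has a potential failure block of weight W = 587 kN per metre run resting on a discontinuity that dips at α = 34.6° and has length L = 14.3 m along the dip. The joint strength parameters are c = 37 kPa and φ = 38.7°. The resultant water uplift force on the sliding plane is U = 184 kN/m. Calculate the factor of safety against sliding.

FS = 2.31

Resolving the block weight along and normal to the plane and applying the Mohr–Coulomb strength on the joint:
N' = W cosα − U = 587·cos34.6° − 184 = 299.2 kN/m
Driving force T = W sinα = 587·sin34.6° = 333.3 kN/m
Resisting force R = c·L + N'·tanφ = 37·14.3 + 299.2·tan38.7° = 529.1 + 239.7 = 768.8 kN/m
FS = R / T = 768.8 / 333.3 = 2.306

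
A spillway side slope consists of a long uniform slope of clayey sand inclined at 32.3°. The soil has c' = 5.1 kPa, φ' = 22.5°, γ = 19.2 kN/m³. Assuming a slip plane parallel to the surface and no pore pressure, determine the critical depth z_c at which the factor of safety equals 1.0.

Setting FS = 1.00 in FS = [c' + γz cos²β tanφ'] / [γz sinβ cosβ] and solving for z:
z = c' / [γ cosβ (FS·sinβ − cosβ·tanφ')]
  = 5.1 / [19.2·cos32.3°·(1.00·sin32.3° − cos32.3°·tan22.5°)]
  = 5.1 / [19.2·0.8453·(1.00·0.5344 − 0.8453·0.4142)]
  = 5.1 / 2.9899 = 1.706 m

z_c = 1.71 m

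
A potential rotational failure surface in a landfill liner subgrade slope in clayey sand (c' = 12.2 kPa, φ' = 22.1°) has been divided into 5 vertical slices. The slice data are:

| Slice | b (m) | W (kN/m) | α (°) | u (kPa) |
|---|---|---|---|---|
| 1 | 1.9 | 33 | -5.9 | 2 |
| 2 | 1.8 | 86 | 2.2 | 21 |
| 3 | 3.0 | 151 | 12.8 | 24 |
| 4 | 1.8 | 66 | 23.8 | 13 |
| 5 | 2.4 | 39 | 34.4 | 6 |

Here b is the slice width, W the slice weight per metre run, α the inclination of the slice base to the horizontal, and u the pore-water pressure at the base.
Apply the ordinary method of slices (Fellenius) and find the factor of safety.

Ordinary method of slices: FS = Σ[c'·Δl_i + (W_i cosα_i − u_i·Δl_i)·tanφ'] / Σ W_i sinα_i, with Δl_i = b_i / cosα_i.
Slice 1: Δl = 1.9/cos(-5.9°) = 1.910 m; N'_1 = 33·cos(-5.9°) − 2·1.910 = 29.0; c'Δl = 23.30; W sinα = -3.4
Slice 2: Δl = 1.8/cos2.2° = 1.801 m; N'_2 = 86·cos2.2° − 21·1.801 = 48.1; c'Δl = 21.98; W sinα = 3.3
Slice 3: Δl = 3.0/cos12.8° = 3.076 m; N'_3 = 151·cos12.8° − 24·3.076 = 73.4; c'Δl = 37.53; W sinα = 33.5
Slice 4: Δl = 1.8/cos23.8° = 1.967 m; N'_4 = 66·cos23.8° − 13·1.967 = 34.8; c'Δl = 24.00; W sinα = 26.6
Slice 5: Δl = 2.4/cos34.4° = 2.909 m; N'_5 = 39·cos34.4° − 6·2.909 = 14.7; c'Δl = 35.49; W sinα = 22.0
Σc'Δl = 142.3 kN/m; ΣN' = 200.1 kN/m; ΣW sinα = 82.0 kN/m
Resisting = 142.3 + 200.1·tan22.1° = 142.3 + 81.2 = 223.5 kN/m
FS = 223.5 / 82.0 = 2.725

FS = 2.73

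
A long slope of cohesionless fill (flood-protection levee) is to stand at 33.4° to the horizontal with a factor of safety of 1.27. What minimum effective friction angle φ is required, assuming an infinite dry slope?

φ = 39.9°

FS = tanφ/tanβ ⇒ tanφ = FS · tanβ = 1.27 · tan33.4° = 0.8374
φ = arctan(0.8374) = 39.94°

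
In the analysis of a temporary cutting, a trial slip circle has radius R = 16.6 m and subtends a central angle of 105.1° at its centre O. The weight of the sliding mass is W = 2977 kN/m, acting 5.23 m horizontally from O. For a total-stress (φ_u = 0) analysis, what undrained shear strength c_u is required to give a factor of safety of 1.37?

FS = c_u·L_a·R / (W·d), so c_u = FS·W·d / (L_a·R).
Arc length L_a = R·θ = 16.6·(105.1°·π/180) = 16.6·1.8343 = 30.45 m
c_u = 1.37·2977·5.23 / (30.45·16.6) = 21330.5 / 505.47 = 42.20 kPa

c_u = 42.2 kPa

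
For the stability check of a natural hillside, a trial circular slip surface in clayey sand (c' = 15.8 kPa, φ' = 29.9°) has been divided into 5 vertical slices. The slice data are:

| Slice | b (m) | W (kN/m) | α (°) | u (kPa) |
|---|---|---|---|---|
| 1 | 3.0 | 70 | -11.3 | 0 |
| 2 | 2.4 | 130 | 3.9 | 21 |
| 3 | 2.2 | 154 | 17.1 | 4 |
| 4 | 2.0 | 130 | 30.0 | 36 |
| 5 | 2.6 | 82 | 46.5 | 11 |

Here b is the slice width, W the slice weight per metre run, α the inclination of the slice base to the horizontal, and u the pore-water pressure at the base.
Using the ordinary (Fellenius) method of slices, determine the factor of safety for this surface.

Ordinary method of slices: FS = Σ[c'·Δl_i + (W_i cosα_i − u_i·Δl_i)·tanφ'] / Σ W_i sinα_i, with Δl_i = b_i / cosα_i.
Slice 1: Δl = 3.0/cos(-11.3°) = 3.059 m; N'_1 = 70·cos(-11.3°) − 0·3.059 = 68.6; c'Δl = 48.34; W sinα = -13.7
Slice 2: Δl = 2.4/cos3.9° = 2.406 m; N'_2 = 130·cos3.9° − 21·2.406 = 79.2; c'Δl = 38.01; W sinα = 8.8
Slice 3: Δl = 2.2/cos17.1° = 2.302 m; N'_3 = 154·cos17.1° − 4·2.302 = 138.0; c'Δl = 36.37; W sinα = 45.3
Slice 4: Δl = 2.0/cos30.0° = 2.309 m; N'_4 = 130·cos30.0° − 36·2.309 = 29.4; c'Δl = 36.49; W sinα = 65.0
Slice 5: Δl = 2.6/cos46.5° = 3.777 m; N'_5 = 82·cos46.5° − 11·3.777 = 14.9; c'Δl = 59.68; W sinα = 59.5
Σc'Δl = 218.9 kN/m; ΣN' = 330.2 kN/m; ΣW sinα = 164.9 kN/m
Resisting = 218.9 + 330.2·tan29.9° = 218.9 + 189.8 = 408.7 kN/m
FS = 408.7 / 164.9 = 2.479

FS = 2.48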